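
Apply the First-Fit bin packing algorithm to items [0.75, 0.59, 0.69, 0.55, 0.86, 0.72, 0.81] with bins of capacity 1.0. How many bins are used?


Place items sequentially using First-Fit:
  Item 0.75 -> new Bin 1
  Item 0.59 -> new Bin 2
  Item 0.69 -> new Bin 3
  Item 0.55 -> new Bin 4
  Item 0.86 -> new Bin 5
  Item 0.72 -> new Bin 6
  Item 0.81 -> new Bin 7
Total bins used = 7

7


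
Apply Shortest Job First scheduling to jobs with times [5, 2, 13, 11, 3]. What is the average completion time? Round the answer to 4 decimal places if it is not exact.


SJF order (ascending): [2, 3, 5, 11, 13]
Completion times:
  Job 1: burst=2, C=2
  Job 2: burst=3, C=5
  Job 3: burst=5, C=10
  Job 4: burst=11, C=21
  Job 5: burst=13, C=34
Average completion = 72/5 = 14.4

14.4


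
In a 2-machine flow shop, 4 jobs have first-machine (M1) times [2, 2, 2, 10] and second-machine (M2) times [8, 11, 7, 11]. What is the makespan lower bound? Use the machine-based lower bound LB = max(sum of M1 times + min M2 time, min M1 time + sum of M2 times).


LB1 = sum(M1 times) + min(M2 times) = 16 + 7 = 23
LB2 = min(M1 times) + sum(M2 times) = 2 + 37 = 39
Lower bound = max(LB1, LB2) = max(23, 39) = 39

39


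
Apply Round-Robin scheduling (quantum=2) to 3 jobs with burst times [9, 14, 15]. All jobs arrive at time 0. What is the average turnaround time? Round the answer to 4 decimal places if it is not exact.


Time quantum = 2
Execution trace:
  J1 runs 2 units, time = 2
  J2 runs 2 units, time = 4
  J3 runs 2 units, time = 6
  J1 runs 2 units, time = 8
  J2 runs 2 units, time = 10
  J3 runs 2 units, time = 12
  J1 runs 2 units, time = 14
  J2 runs 2 units, time = 16
  J3 runs 2 units, time = 18
  J1 runs 2 units, time = 20
  J2 runs 2 units, time = 22
  J3 runs 2 units, time = 24
  J1 runs 1 units, time = 25
  J2 runs 2 units, time = 27
  J3 runs 2 units, time = 29
  J2 runs 2 units, time = 31
  J3 runs 2 units, time = 33
  J2 runs 2 units, time = 35
  J3 runs 2 units, time = 37
  J3 runs 1 units, time = 38
Finish times: [25, 35, 38]
Average turnaround = 98/3 = 32.6667

32.6667


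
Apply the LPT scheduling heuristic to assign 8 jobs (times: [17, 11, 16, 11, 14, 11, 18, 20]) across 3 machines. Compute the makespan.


Sort jobs in decreasing order (LPT): [20, 18, 17, 16, 14, 11, 11, 11]
Assign each job to the least loaded machine:
  Machine 1: jobs [20, 11, 11], load = 42
  Machine 2: jobs [18, 14, 11], load = 43
  Machine 3: jobs [17, 16], load = 33
Makespan = max load = 43

43


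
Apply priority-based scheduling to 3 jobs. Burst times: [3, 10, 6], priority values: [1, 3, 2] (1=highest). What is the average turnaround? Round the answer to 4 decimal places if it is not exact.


Sort by priority (ascending = highest first):
Order: [(1, 3), (2, 6), (3, 10)]
Completion times:
  Priority 1, burst=3, C=3
  Priority 2, burst=6, C=9
  Priority 3, burst=10, C=19
Average turnaround = 31/3 = 10.3333

10.3333


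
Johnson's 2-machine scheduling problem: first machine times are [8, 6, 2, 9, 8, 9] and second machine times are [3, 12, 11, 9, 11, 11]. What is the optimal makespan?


Apply Johnson's rule:
  Group 1 (a <= b): [(3, 2, 11), (2, 6, 12), (5, 8, 11), (4, 9, 9), (6, 9, 11)]
  Group 2 (a > b): [(1, 8, 3)]
Optimal job order: [3, 2, 5, 4, 6, 1]
Schedule:
  Job 3: M1 done at 2, M2 done at 13
  Job 2: M1 done at 8, M2 done at 25
  Job 5: M1 done at 16, M2 done at 36
  Job 4: M1 done at 25, M2 done at 45
  Job 6: M1 done at 34, M2 done at 56
  Job 1: M1 done at 42, M2 done at 59
Makespan = 59

59


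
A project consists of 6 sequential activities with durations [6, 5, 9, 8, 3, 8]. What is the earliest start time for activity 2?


Activity 2 starts after activities 1 through 1 complete.
Predecessor durations: [6]
ES = 6 = 6

6


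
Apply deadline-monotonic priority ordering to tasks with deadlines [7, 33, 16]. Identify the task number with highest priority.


Sort tasks by relative deadline (ascending):
  Task 1: deadline = 7
  Task 3: deadline = 16
  Task 2: deadline = 33
Priority order (highest first): [1, 3, 2]
Highest priority task = 1

1


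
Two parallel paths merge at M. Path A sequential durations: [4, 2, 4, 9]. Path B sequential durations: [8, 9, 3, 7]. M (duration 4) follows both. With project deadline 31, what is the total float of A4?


Forward pass: ES(A4) = sum of predecessors on chain A = 10
EF = ES + duration = 10 + 9 = 19
Backward pass: LF(M) = deadline = 31; LS(M) = 31 - 4 = 27
LF(A4) = LS(M) - sum(successors on chain A) = 27 - 0 = 27
LS = LF - duration = 27 - 9 = 18
Total float = LS - ES = 18 - 10 = 8

8


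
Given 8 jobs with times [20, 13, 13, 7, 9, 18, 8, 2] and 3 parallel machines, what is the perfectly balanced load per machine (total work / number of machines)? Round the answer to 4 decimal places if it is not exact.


Total processing time = 20 + 13 + 13 + 7 + 9 + 18 + 8 + 2 = 90
Number of machines = 3
Ideal balanced load = 90 / 3 = 30.0

30.0


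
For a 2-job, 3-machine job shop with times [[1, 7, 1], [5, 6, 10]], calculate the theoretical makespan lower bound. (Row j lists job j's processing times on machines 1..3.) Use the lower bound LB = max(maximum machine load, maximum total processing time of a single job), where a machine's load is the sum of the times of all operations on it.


Machine loads:
  Machine 1: 1 + 5 = 6
  Machine 2: 7 + 6 = 13
  Machine 3: 1 + 10 = 11
Max machine load = 13
Job totals:
  Job 1: 9
  Job 2: 21
Max job total = 21
Lower bound = max(13, 21) = 21

21


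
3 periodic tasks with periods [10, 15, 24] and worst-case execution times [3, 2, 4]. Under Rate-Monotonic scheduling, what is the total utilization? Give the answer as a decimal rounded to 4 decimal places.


Compute individual utilizations (exact fractions):
  Task 1: C/T = 3/10 (approx. 0.3)
  Task 2: C/T = 2/15 (approx. 0.1333)
  Task 3: C/T = 4/24 = 1/6 (approx. 0.1667)
Total utilization U = 3/10 + 2/15 + 1/6 = 3/5
Rounded to 4 decimal places: U = 0.6000
RM (Liu & Layland) bound for 3 tasks = 0.779763; compare with U = 3/5 (approx. 0.600000)
U <= bound, so schedulable by RM sufficient condition.

0.6000


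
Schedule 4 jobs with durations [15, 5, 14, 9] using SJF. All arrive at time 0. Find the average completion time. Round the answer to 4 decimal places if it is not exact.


SJF order (ascending): [5, 9, 14, 15]
Completion times:
  Job 1: burst=5, C=5
  Job 2: burst=9, C=14
  Job 3: burst=14, C=28
  Job 4: burst=15, C=43
Average completion = 90/4 = 22.5

22.5


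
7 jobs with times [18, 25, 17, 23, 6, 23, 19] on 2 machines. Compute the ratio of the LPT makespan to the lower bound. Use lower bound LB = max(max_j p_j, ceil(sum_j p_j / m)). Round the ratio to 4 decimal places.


LPT order: [25, 23, 23, 19, 18, 17, 6]
Machine loads after assignment: [68, 63]
LPT makespan = 68
Lower bound = max(max_job, ceil(total/2)) = max(25, 66) = 66
Ratio = 68 / 66 = 1.0303

1.0303


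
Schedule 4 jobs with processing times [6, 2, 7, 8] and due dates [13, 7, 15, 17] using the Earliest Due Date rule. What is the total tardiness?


Sort by due date (EDD order): [(2, 7), (6, 13), (7, 15), (8, 17)]
Compute completion times and tardiness:
  Job 1: p=2, d=7, C=2, tardiness=max(0,2-7)=0
  Job 2: p=6, d=13, C=8, tardiness=max(0,8-13)=0
  Job 3: p=7, d=15, C=15, tardiness=max(0,15-15)=0
  Job 4: p=8, d=17, C=23, tardiness=max(0,23-17)=6
Total tardiness = 6

6


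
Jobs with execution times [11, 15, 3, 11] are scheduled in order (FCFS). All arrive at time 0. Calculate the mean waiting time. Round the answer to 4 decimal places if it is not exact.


FCFS order (as given): [11, 15, 3, 11]
Waiting times:
  Job 1: wait = 0
  Job 2: wait = 11
  Job 3: wait = 26
  Job 4: wait = 29
Sum of waiting times = 66
Average waiting time = 66/4 = 16.5

16.5


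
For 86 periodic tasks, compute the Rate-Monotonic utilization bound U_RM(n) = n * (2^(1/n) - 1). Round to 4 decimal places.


Compute 2^(1/86) = 1.0080924190
Subtract 1: 1.0080924190 - 1 = 0.0080924190
Multiply by n: 86 * 0.0080924190 = 0.6959480340
Round to 4 dp: 0.6959

0.6959


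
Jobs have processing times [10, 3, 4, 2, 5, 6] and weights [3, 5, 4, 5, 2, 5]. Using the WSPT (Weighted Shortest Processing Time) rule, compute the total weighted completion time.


Compute p/w ratios and sort ascending (WSPT): [(2, 5), (3, 5), (4, 4), (6, 5), (5, 2), (10, 3)]
Compute weighted completion times:
  Job (p=2,w=5): C=2, w*C=5*2=10
  Job (p=3,w=5): C=5, w*C=5*5=25
  Job (p=4,w=4): C=9, w*C=4*9=36
  Job (p=6,w=5): C=15, w*C=5*15=75
  Job (p=5,w=2): C=20, w*C=2*20=40
  Job (p=10,w=3): C=30, w*C=3*30=90
Total weighted completion time = 276

276


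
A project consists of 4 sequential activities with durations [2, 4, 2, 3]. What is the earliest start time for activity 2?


Activity 2 starts after activities 1 through 1 complete.
Predecessor durations: [2]
ES = 2 = 2

2


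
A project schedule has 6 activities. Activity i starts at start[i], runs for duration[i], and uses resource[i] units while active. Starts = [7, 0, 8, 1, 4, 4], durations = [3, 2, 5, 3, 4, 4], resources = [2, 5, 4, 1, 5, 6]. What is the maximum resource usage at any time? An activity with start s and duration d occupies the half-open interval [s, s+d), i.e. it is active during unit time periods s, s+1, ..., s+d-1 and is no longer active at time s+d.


Each activity i is active on [start_i, start_i + duration_i).
Compute total resource usage per time slot:
  t=0: active resources = [5], total = 5
  t=1: active resources = [5, 1], total = 6
  t=2: active resources = [1], total = 1
  t=3: active resources = [1], total = 1
  t=4: active resources = [5, 6], total = 11
  t=5: active resources = [5, 6], total = 11
  t=6: active resources = [5, 6], total = 11
  t=7: active resources = [2, 5, 6], total = 13
  t=8: active resources = [2, 4], total = 6
  t=9: active resources = [2, 4], total = 6
  t=10: active resources = [4], total = 4
  t=11: active resources = [4], total = 4
  t=12: active resources = [4], total = 4
Peak resource demand = 13

13


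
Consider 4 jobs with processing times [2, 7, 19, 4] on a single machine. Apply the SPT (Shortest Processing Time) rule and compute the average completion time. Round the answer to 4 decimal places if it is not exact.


Sort jobs by processing time (SPT order): [2, 4, 7, 19]
Compute completion times sequentially:
  Job 1: processing = 2, completes at 2
  Job 2: processing = 4, completes at 6
  Job 3: processing = 7, completes at 13
  Job 4: processing = 19, completes at 32
Sum of completion times = 53
Average completion time = 53/4 = 13.25

13.25


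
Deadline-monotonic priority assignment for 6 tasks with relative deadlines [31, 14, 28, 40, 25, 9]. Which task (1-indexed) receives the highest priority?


Sort tasks by relative deadline (ascending):
  Task 6: deadline = 9
  Task 2: deadline = 14
  Task 5: deadline = 25
  Task 3: deadline = 28
  Task 1: deadline = 31
  Task 4: deadline = 40
Priority order (highest first): [6, 2, 5, 3, 1, 4]
Highest priority task = 6

6


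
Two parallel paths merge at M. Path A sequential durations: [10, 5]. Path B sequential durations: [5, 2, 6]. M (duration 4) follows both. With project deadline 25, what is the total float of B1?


Forward pass: ES(B1) = sum of predecessors on chain B = 0
EF = ES + duration = 0 + 5 = 5
Backward pass: LF(M) = deadline = 25; LS(M) = 25 - 4 = 21
LF(B1) = LS(M) - sum(successors on chain B) = 21 - 8 = 13
LS = LF - duration = 13 - 5 = 8
Total float = LS - ES = 8 - 0 = 8

8


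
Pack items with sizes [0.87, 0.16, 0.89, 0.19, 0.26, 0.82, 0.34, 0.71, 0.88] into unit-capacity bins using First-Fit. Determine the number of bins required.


Place items sequentially using First-Fit:
  Item 0.87 -> new Bin 1
  Item 0.16 -> new Bin 2
  Item 0.89 -> new Bin 3
  Item 0.19 -> Bin 2 (now 0.35)
  Item 0.26 -> Bin 2 (now 0.61)
  Item 0.82 -> new Bin 4
  Item 0.34 -> Bin 2 (now 0.95)
  Item 0.71 -> new Bin 5
  Item 0.88 -> new Bin 6
Total bins used = 6

6


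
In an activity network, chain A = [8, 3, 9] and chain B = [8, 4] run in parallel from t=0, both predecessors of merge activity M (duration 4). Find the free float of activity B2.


ES(B2) = sum of predecessors on chain B = 8
EF(B2) = ES + duration = 8 + 4 = 12
Successor of B2 is M. ES(M) = max(sum(A), sum(B)) = max(20, 12) = 20
Free float = ES(successor) - EF(current) = 20 - 12 = 8

8


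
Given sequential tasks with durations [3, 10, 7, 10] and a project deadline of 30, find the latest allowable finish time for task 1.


LF(activity 1) = deadline - sum of successor durations
Successors: activities 2 through 4 with durations [10, 7, 10]
Sum of successor durations = 27
LF = 30 - 27 = 3

3


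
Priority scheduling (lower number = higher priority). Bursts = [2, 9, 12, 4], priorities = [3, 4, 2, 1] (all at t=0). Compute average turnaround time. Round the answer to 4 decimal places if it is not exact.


Sort by priority (ascending = highest first):
Order: [(1, 4), (2, 12), (3, 2), (4, 9)]
Completion times:
  Priority 1, burst=4, C=4
  Priority 2, burst=12, C=16
  Priority 3, burst=2, C=18
  Priority 4, burst=9, C=27
Average turnaround = 65/4 = 16.25

16.25


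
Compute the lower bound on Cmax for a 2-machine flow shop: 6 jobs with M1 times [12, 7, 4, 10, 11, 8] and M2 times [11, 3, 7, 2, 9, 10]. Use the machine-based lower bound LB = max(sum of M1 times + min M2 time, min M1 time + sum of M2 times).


LB1 = sum(M1 times) + min(M2 times) = 52 + 2 = 54
LB2 = min(M1 times) + sum(M2 times) = 4 + 42 = 46
Lower bound = max(LB1, LB2) = max(54, 46) = 54

54


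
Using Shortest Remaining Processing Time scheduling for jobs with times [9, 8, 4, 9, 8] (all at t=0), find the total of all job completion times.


Since all jobs arrive at t=0, SRPT equals SPT ordering.
SPT order: [4, 8, 8, 9, 9]
Completion times:
  Job 1: p=4, C=4
  Job 2: p=8, C=12
  Job 3: p=8, C=20
  Job 4: p=9, C=29
  Job 5: p=9, C=38
Total completion time = 4 + 12 + 20 + 29 + 38 = 103

103


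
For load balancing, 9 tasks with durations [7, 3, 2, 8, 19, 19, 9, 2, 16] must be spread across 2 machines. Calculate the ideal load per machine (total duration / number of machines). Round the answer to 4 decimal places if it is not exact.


Total processing time = 7 + 3 + 2 + 8 + 19 + 19 + 9 + 2 + 16 = 85
Number of machines = 2
Ideal balanced load = 85 / 2 = 42.5

42.5


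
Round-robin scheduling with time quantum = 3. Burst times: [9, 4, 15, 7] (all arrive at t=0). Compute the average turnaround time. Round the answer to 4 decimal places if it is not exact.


Time quantum = 3
Execution trace:
  J1 runs 3 units, time = 3
  J2 runs 3 units, time = 6
  J3 runs 3 units, time = 9
  J4 runs 3 units, time = 12
  J1 runs 3 units, time = 15
  J2 runs 1 units, time = 16
  J3 runs 3 units, time = 19
  J4 runs 3 units, time = 22
  J1 runs 3 units, time = 25
  J3 runs 3 units, time = 28
  J4 runs 1 units, time = 29
  J3 runs 3 units, time = 32
  J3 runs 3 units, time = 35
Finish times: [25, 16, 35, 29]
Average turnaround = 105/4 = 26.25

26.25


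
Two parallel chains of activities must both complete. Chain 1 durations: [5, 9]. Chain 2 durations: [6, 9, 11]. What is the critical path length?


Path A total = 5 + 9 = 14
Path B total = 6 + 9 + 11 = 26
Critical path = longest path = max(14, 26) = 26

26


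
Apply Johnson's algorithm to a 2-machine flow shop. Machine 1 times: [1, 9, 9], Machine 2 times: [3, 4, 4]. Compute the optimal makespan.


Apply Johnson's rule:
  Group 1 (a <= b): [(1, 1, 3)]
  Group 2 (a > b): [(2, 9, 4), (3, 9, 4)]
Optimal job order: [1, 2, 3]
Schedule:
  Job 1: M1 done at 1, M2 done at 4
  Job 2: M1 done at 10, M2 done at 14
  Job 3: M1 done at 19, M2 done at 23
Makespan = 23

23


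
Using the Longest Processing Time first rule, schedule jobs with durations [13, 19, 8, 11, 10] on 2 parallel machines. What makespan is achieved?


Sort jobs in decreasing order (LPT): [19, 13, 11, 10, 8]
Assign each job to the least loaded machine:
  Machine 1: jobs [19, 10], load = 29
  Machine 2: jobs [13, 11, 8], load = 32
Makespan = max load = 32

32


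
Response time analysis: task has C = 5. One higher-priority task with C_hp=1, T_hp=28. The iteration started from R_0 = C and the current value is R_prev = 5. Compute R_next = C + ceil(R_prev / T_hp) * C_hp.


R_next = C + ceil(R_prev / T_hp) * C_hp
ceil(5 / 28) = ceil(0.1786) = 1
Interference = 1 * 1 = 1
R_next = 5 + 1 = 6

6


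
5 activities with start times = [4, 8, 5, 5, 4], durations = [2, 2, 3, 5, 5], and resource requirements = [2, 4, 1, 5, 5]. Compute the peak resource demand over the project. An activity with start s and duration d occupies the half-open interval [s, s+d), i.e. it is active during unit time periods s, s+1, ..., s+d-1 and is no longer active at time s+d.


Each activity i is active on [start_i, start_i + duration_i).
Compute total resource usage per time slot:
  t=0: active resources = [], total = 0
  t=1: active resources = [], total = 0
  t=2: active resources = [], total = 0
  t=3: active resources = [], total = 0
  t=4: active resources = [2, 5], total = 7
  t=5: active resources = [2, 1, 5, 5], total = 13
  t=6: active resources = [1, 5, 5], total = 11
  t=7: active resources = [1, 5, 5], total = 11
  t=8: active resources = [4, 5, 5], total = 14
  t=9: active resources = [4, 5], total = 9
Peak resource demand = 14

14


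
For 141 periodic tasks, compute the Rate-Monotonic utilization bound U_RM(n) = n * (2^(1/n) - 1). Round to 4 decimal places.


Compute 2^(1/141) = 1.0049280405
Subtract 1: 1.0049280405 - 1 = 0.0049280405
Multiply by n: 141 * 0.0049280405 = 0.6948537105
Round to 4 dp: 0.6949

0.6949


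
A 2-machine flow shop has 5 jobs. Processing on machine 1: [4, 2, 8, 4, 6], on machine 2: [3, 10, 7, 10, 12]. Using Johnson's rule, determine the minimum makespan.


Apply Johnson's rule:
  Group 1 (a <= b): [(2, 2, 10), (4, 4, 10), (5, 6, 12)]
  Group 2 (a > b): [(3, 8, 7), (1, 4, 3)]
Optimal job order: [2, 4, 5, 3, 1]
Schedule:
  Job 2: M1 done at 2, M2 done at 12
  Job 4: M1 done at 6, M2 done at 22
  Job 5: M1 done at 12, M2 done at 34
  Job 3: M1 done at 20, M2 done at 41
  Job 1: M1 done at 24, M2 done at 44
Makespan = 44

44


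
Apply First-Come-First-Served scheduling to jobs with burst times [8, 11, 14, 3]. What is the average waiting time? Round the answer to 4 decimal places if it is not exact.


FCFS order (as given): [8, 11, 14, 3]
Waiting times:
  Job 1: wait = 0
  Job 2: wait = 8
  Job 3: wait = 19
  Job 4: wait = 33
Sum of waiting times = 60
Average waiting time = 60/4 = 15.0

15.0


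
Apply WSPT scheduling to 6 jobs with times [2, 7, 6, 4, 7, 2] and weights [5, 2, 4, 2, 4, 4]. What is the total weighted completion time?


Compute p/w ratios and sort ascending (WSPT): [(2, 5), (2, 4), (6, 4), (7, 4), (4, 2), (7, 2)]
Compute weighted completion times:
  Job (p=2,w=5): C=2, w*C=5*2=10
  Job (p=2,w=4): C=4, w*C=4*4=16
  Job (p=6,w=4): C=10, w*C=4*10=40
  Job (p=7,w=4): C=17, w*C=4*17=68
  Job (p=4,w=2): C=21, w*C=2*21=42
  Job (p=7,w=2): C=28, w*C=2*28=56
Total weighted completion time = 232

232


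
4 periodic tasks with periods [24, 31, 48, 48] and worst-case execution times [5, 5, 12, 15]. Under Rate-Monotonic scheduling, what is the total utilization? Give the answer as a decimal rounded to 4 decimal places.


Compute individual utilizations (exact fractions):
  Task 1: C/T = 5/24 (approx. 0.2083)
  Task 2: C/T = 5/31 (approx. 0.1613)
  Task 3: C/T = 12/48 = 1/4 (approx. 0.25)
  Task 4: C/T = 15/48 = 5/16 (approx. 0.3125)
Total utilization U = 5/24 + 5/31 + 1/4 + 5/16 = 1387/1488
Rounded to 4 decimal places: U = 0.9321
RM (Liu & Layland) bound for 4 tasks = 0.756828; compare with U = 1387/1488 (approx. 0.932124)
bound < U <= 1, so the RM sufficient condition is not met (inconclusive; an exact test such as response-time analysis is needed).

0.9321


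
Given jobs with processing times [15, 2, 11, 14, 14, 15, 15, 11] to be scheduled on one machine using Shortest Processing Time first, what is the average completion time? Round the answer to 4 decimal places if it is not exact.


Sort jobs by processing time (SPT order): [2, 11, 11, 14, 14, 15, 15, 15]
Compute completion times sequentially:
  Job 1: processing = 2, completes at 2
  Job 2: processing = 11, completes at 13
  Job 3: processing = 11, completes at 24
  Job 4: processing = 14, completes at 38
  Job 5: processing = 14, completes at 52
  Job 6: processing = 15, completes at 67
  Job 7: processing = 15, completes at 82
  Job 8: processing = 15, completes at 97
Sum of completion times = 375
Average completion time = 375/8 = 46.875

46.875


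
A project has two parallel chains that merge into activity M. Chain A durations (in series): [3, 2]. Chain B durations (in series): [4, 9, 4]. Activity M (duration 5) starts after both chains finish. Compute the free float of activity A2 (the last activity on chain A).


ES(A2) = sum of predecessors on chain A = 3
EF(A2) = ES + duration = 3 + 2 = 5
Successor of A2 is M. ES(M) = max(sum(A), sum(B)) = max(5, 17) = 17
Free float = ES(successor) - EF(current) = 17 - 5 = 12

12


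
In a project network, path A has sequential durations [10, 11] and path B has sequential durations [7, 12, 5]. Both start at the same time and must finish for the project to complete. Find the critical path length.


Path A total = 10 + 11 = 21
Path B total = 7 + 12 + 5 = 24
Critical path = longest path = max(21, 24) = 24

24


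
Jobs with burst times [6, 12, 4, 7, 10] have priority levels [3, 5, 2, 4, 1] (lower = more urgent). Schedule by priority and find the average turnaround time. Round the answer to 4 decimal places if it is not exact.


Sort by priority (ascending = highest first):
Order: [(1, 10), (2, 4), (3, 6), (4, 7), (5, 12)]
Completion times:
  Priority 1, burst=10, C=10
  Priority 2, burst=4, C=14
  Priority 3, burst=6, C=20
  Priority 4, burst=7, C=27
  Priority 5, burst=12, C=39
Average turnaround = 110/5 = 22.0

22.0


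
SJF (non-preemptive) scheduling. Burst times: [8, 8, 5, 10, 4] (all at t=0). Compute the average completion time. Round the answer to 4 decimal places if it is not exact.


SJF order (ascending): [4, 5, 8, 8, 10]
Completion times:
  Job 1: burst=4, C=4
  Job 2: burst=5, C=9
  Job 3: burst=8, C=17
  Job 4: burst=8, C=25
  Job 5: burst=10, C=35
Average completion = 90/5 = 18.0

18.0


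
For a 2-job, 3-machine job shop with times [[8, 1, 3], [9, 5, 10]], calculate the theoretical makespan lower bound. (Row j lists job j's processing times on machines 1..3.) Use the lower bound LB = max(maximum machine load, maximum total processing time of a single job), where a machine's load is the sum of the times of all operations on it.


Machine loads:
  Machine 1: 8 + 9 = 17
  Machine 2: 1 + 5 = 6
  Machine 3: 3 + 10 = 13
Max machine load = 17
Job totals:
  Job 1: 12
  Job 2: 24
Max job total = 24
Lower bound = max(17, 24) = 24

24


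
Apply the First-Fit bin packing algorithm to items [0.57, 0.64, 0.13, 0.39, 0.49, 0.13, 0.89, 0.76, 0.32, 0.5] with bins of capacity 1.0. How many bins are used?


Place items sequentially using First-Fit:
  Item 0.57 -> new Bin 1
  Item 0.64 -> new Bin 2
  Item 0.13 -> Bin 1 (now 0.7)
  Item 0.39 -> new Bin 3
  Item 0.49 -> Bin 3 (now 0.88)
  Item 0.13 -> Bin 1 (now 0.83)
  Item 0.89 -> new Bin 4
  Item 0.76 -> new Bin 5
  Item 0.32 -> Bin 2 (now 0.96)
  Item 0.5 -> new Bin 6
Total bins used = 6

6


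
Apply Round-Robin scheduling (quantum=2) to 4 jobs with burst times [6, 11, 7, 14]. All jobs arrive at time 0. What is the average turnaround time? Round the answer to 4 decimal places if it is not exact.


Time quantum = 2
Execution trace:
  J1 runs 2 units, time = 2
  J2 runs 2 units, time = 4
  J3 runs 2 units, time = 6
  J4 runs 2 units, time = 8
  J1 runs 2 units, time = 10
  J2 runs 2 units, time = 12
  J3 runs 2 units, time = 14
  J4 runs 2 units, time = 16
  J1 runs 2 units, time = 18
  J2 runs 2 units, time = 20
  J3 runs 2 units, time = 22
  J4 runs 2 units, time = 24
  J2 runs 2 units, time = 26
  J3 runs 1 units, time = 27
  J4 runs 2 units, time = 29
  J2 runs 2 units, time = 31
  J4 runs 2 units, time = 33
  J2 runs 1 units, time = 34
  J4 runs 2 units, time = 36
  J4 runs 2 units, time = 38
Finish times: [18, 34, 27, 38]
Average turnaround = 117/4 = 29.25

29.25


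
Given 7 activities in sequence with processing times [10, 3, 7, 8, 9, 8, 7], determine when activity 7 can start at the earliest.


Activity 7 starts after activities 1 through 6 complete.
Predecessor durations: [10, 3, 7, 8, 9, 8]
ES = 10 + 3 + 7 + 8 + 9 + 8 = 45

45


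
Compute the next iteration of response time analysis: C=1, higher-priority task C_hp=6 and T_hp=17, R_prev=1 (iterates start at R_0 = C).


R_next = C + ceil(R_prev / T_hp) * C_hp
ceil(1 / 17) = ceil(0.0588) = 1
Interference = 1 * 6 = 6
R_next = 1 + 6 = 7

7


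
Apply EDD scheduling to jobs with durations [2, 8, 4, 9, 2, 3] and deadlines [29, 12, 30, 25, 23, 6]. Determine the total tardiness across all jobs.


Sort by due date (EDD order): [(3, 6), (8, 12), (2, 23), (9, 25), (2, 29), (4, 30)]
Compute completion times and tardiness:
  Job 1: p=3, d=6, C=3, tardiness=max(0,3-6)=0
  Job 2: p=8, d=12, C=11, tardiness=max(0,11-12)=0
  Job 3: p=2, d=23, C=13, tardiness=max(0,13-23)=0
  Job 4: p=9, d=25, C=22, tardiness=max(0,22-25)=0
  Job 5: p=2, d=29, C=24, tardiness=max(0,24-29)=0
  Job 6: p=4, d=30, C=28, tardiness=max(0,28-30)=0
Total tardiness = 0

0


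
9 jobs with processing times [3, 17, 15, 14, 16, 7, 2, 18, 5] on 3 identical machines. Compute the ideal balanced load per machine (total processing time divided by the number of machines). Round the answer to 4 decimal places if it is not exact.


Total processing time = 3 + 17 + 15 + 14 + 16 + 7 + 2 + 18 + 5 = 97
Number of machines = 3
Ideal balanced load = 97 / 3 = 32.3333

32.3333


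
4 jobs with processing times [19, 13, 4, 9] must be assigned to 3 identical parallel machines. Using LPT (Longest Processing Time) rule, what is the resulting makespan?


Sort jobs in decreasing order (LPT): [19, 13, 9, 4]
Assign each job to the least loaded machine:
  Machine 1: jobs [19], load = 19
  Machine 2: jobs [13], load = 13
  Machine 3: jobs [9, 4], load = 13
Makespan = max load = 19

19


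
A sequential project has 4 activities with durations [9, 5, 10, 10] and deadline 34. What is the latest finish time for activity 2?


LF(activity 2) = deadline - sum of successor durations
Successors: activities 3 through 4 with durations [10, 10]
Sum of successor durations = 20
LF = 34 - 20 = 14

14


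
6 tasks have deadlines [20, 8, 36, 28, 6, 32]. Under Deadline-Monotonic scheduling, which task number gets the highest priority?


Sort tasks by relative deadline (ascending):
  Task 5: deadline = 6
  Task 2: deadline = 8
  Task 1: deadline = 20
  Task 4: deadline = 28
  Task 6: deadline = 32
  Task 3: deadline = 36
Priority order (highest first): [5, 2, 1, 4, 6, 3]
Highest priority task = 5

5


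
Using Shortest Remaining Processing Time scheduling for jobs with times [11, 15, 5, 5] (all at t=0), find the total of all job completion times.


Since all jobs arrive at t=0, SRPT equals SPT ordering.
SPT order: [5, 5, 11, 15]
Completion times:
  Job 1: p=5, C=5
  Job 2: p=5, C=10
  Job 3: p=11, C=21
  Job 4: p=15, C=36
Total completion time = 5 + 10 + 21 + 36 = 72

72


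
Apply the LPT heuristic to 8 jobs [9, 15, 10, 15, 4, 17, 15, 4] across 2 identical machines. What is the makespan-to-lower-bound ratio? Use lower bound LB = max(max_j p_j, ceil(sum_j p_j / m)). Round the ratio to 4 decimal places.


LPT order: [17, 15, 15, 15, 10, 9, 4, 4]
Machine loads after assignment: [45, 44]
LPT makespan = 45
Lower bound = max(max_job, ceil(total/2)) = max(17, 45) = 45
Ratio = 45 / 45 = 1.0

1.0


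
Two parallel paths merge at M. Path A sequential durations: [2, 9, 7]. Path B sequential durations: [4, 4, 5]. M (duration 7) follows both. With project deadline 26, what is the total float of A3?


Forward pass: ES(A3) = sum of predecessors on chain A = 11
EF = ES + duration = 11 + 7 = 18
Backward pass: LF(M) = deadline = 26; LS(M) = 26 - 7 = 19
LF(A3) = LS(M) - sum(successors on chain A) = 19 - 0 = 19
LS = LF - duration = 19 - 7 = 12
Total float = LS - ES = 12 - 11 = 1

1


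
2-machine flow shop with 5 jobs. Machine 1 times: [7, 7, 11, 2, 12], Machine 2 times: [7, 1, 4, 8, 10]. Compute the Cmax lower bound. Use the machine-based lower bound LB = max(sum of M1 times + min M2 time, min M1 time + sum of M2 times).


LB1 = sum(M1 times) + min(M2 times) = 39 + 1 = 40
LB2 = min(M1 times) + sum(M2 times) = 2 + 30 = 32
Lower bound = max(LB1, LB2) = max(40, 32) = 40

40


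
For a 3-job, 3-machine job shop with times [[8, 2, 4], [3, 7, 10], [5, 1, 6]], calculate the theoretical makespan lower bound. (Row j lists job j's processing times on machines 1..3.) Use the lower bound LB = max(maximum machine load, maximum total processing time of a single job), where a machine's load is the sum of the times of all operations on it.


Machine loads:
  Machine 1: 8 + 3 + 5 = 16
  Machine 2: 2 + 7 + 1 = 10
  Machine 3: 4 + 10 + 6 = 20
Max machine load = 20
Job totals:
  Job 1: 14
  Job 2: 20
  Job 3: 12
Max job total = 20
Lower bound = max(20, 20) = 20

20


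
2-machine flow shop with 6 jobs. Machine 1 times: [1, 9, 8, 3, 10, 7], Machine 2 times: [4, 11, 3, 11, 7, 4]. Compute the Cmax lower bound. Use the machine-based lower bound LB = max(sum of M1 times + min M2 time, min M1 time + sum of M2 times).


LB1 = sum(M1 times) + min(M2 times) = 38 + 3 = 41
LB2 = min(M1 times) + sum(M2 times) = 1 + 40 = 41
Lower bound = max(LB1, LB2) = max(41, 41) = 41

41


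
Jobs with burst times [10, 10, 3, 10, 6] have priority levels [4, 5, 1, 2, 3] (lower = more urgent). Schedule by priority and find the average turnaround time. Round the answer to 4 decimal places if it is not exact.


Sort by priority (ascending = highest first):
Order: [(1, 3), (2, 10), (3, 6), (4, 10), (5, 10)]
Completion times:
  Priority 1, burst=3, C=3
  Priority 2, burst=10, C=13
  Priority 3, burst=6, C=19
  Priority 4, burst=10, C=29
  Priority 5, burst=10, C=39
Average turnaround = 103/5 = 20.6

20.6


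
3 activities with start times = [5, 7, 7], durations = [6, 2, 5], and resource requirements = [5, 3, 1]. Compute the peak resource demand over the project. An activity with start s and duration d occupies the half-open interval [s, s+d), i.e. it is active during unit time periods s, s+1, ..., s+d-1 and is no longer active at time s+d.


Each activity i is active on [start_i, start_i + duration_i).
Compute total resource usage per time slot:
  t=0: active resources = [], total = 0
  t=1: active resources = [], total = 0
  t=2: active resources = [], total = 0
  t=3: active resources = [], total = 0
  t=4: active resources = [], total = 0
  t=5: active resources = [5], total = 5
  t=6: active resources = [5], total = 5
  t=7: active resources = [5, 3, 1], total = 9
  t=8: active resources = [5, 3, 1], total = 9
  t=9: active resources = [5, 1], total = 6
  t=10: active resources = [5, 1], total = 6
  t=11: active resources = [1], total = 1
Peak resource demand = 9

9


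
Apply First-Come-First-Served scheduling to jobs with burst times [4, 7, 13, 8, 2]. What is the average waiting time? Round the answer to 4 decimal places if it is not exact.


FCFS order (as given): [4, 7, 13, 8, 2]
Waiting times:
  Job 1: wait = 0
  Job 2: wait = 4
  Job 3: wait = 11
  Job 4: wait = 24
  Job 5: wait = 32
Sum of waiting times = 71
Average waiting time = 71/5 = 14.2

14.2


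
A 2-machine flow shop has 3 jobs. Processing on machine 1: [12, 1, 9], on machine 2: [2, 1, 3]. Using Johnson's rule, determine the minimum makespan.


Apply Johnson's rule:
  Group 1 (a <= b): [(2, 1, 1)]
  Group 2 (a > b): [(3, 9, 3), (1, 12, 2)]
Optimal job order: [2, 3, 1]
Schedule:
  Job 2: M1 done at 1, M2 done at 2
  Job 3: M1 done at 10, M2 done at 13
  Job 1: M1 done at 22, M2 done at 24
Makespan = 24

24


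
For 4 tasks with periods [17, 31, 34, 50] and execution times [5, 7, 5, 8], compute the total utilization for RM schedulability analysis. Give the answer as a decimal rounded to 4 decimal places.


Compute individual utilizations (exact fractions):
  Task 1: C/T = 5/17 (approx. 0.2941)
  Task 2: C/T = 7/31 (approx. 0.2258)
  Task 3: C/T = 5/34 (approx. 0.1471)
  Task 4: C/T = 8/50 = 4/25 (approx. 0.16)
Total utilization U = 5/17 + 7/31 + 5/34 + 4/25 = 21791/26350
Rounded to 4 decimal places: U = 0.8270
RM (Liu & Layland) bound for 4 tasks = 0.756828; compare with U = 21791/26350 (approx. 0.826983)
bound < U <= 1, so the RM sufficient condition is not met (inconclusive; an exact test such as response-time analysis is needed).

0.8270


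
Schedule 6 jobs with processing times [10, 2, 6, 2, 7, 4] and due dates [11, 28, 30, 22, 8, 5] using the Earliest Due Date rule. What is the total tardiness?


Sort by due date (EDD order): [(4, 5), (7, 8), (10, 11), (2, 22), (2, 28), (6, 30)]
Compute completion times and tardiness:
  Job 1: p=4, d=5, C=4, tardiness=max(0,4-5)=0
  Job 2: p=7, d=8, C=11, tardiness=max(0,11-8)=3
  Job 3: p=10, d=11, C=21, tardiness=max(0,21-11)=10
  Job 4: p=2, d=22, C=23, tardiness=max(0,23-22)=1
  Job 5: p=2, d=28, C=25, tardiness=max(0,25-28)=0
  Job 6: p=6, d=30, C=31, tardiness=max(0,31-30)=1
Total tardiness = 15

15


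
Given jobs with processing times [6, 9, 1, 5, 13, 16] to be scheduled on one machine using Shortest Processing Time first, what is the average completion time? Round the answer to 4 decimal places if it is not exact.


Sort jobs by processing time (SPT order): [1, 5, 6, 9, 13, 16]
Compute completion times sequentially:
  Job 1: processing = 1, completes at 1
  Job 2: processing = 5, completes at 6
  Job 3: processing = 6, completes at 12
  Job 4: processing = 9, completes at 21
  Job 5: processing = 13, completes at 34
  Job 6: processing = 16, completes at 50
Sum of completion times = 124
Average completion time = 124/6 = 20.6667

20.6667


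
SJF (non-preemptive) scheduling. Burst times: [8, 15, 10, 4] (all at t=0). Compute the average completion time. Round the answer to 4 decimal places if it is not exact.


SJF order (ascending): [4, 8, 10, 15]
Completion times:
  Job 1: burst=4, C=4
  Job 2: burst=8, C=12
  Job 3: burst=10, C=22
  Job 4: burst=15, C=37
Average completion = 75/4 = 18.75

18.75


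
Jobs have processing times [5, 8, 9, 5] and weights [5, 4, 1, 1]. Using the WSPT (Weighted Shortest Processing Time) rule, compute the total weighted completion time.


Compute p/w ratios and sort ascending (WSPT): [(5, 5), (8, 4), (5, 1), (9, 1)]
Compute weighted completion times:
  Job (p=5,w=5): C=5, w*C=5*5=25
  Job (p=8,w=4): C=13, w*C=4*13=52
  Job (p=5,w=1): C=18, w*C=1*18=18
  Job (p=9,w=1): C=27, w*C=1*27=27
Total weighted completion time = 122

122


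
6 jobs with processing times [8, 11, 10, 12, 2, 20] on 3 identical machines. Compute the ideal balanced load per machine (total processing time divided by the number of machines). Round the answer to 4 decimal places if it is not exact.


Total processing time = 8 + 11 + 10 + 12 + 2 + 20 = 63
Number of machines = 3
Ideal balanced load = 63 / 3 = 21.0

21.0


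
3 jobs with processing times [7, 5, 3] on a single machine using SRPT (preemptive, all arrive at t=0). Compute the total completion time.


Since all jobs arrive at t=0, SRPT equals SPT ordering.
SPT order: [3, 5, 7]
Completion times:
  Job 1: p=3, C=3
  Job 2: p=5, C=8
  Job 3: p=7, C=15
Total completion time = 3 + 8 + 15 = 26

26


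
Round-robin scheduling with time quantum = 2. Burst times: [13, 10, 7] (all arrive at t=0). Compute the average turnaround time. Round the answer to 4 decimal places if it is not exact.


Time quantum = 2
Execution trace:
  J1 runs 2 units, time = 2
  J2 runs 2 units, time = 4
  J3 runs 2 units, time = 6
  J1 runs 2 units, time = 8
  J2 runs 2 units, time = 10
  J3 runs 2 units, time = 12
  J1 runs 2 units, time = 14
  J2 runs 2 units, time = 16
  J3 runs 2 units, time = 18
  J1 runs 2 units, time = 20
  J2 runs 2 units, time = 22
  J3 runs 1 units, time = 23
  J1 runs 2 units, time = 25
  J2 runs 2 units, time = 27
  J1 runs 2 units, time = 29
  J1 runs 1 units, time = 30
Finish times: [30, 27, 23]
Average turnaround = 80/3 = 26.6667

26.6667


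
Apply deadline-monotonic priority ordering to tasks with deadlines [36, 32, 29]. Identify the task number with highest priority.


Sort tasks by relative deadline (ascending):
  Task 3: deadline = 29
  Task 2: deadline = 32
  Task 1: deadline = 36
Priority order (highest first): [3, 2, 1]
Highest priority task = 3

3


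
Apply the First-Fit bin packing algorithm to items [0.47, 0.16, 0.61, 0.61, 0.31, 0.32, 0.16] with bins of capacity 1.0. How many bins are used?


Place items sequentially using First-Fit:
  Item 0.47 -> new Bin 1
  Item 0.16 -> Bin 1 (now 0.63)
  Item 0.61 -> new Bin 2
  Item 0.61 -> new Bin 3
  Item 0.31 -> Bin 1 (now 0.94)
  Item 0.32 -> Bin 2 (now 0.93)
  Item 0.16 -> Bin 3 (now 0.77)
Total bins used = 3

3


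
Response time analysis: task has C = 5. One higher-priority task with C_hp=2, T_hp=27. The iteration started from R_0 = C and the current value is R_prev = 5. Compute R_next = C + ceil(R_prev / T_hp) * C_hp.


R_next = C + ceil(R_prev / T_hp) * C_hp
ceil(5 / 27) = ceil(0.1852) = 1
Interference = 1 * 2 = 2
R_next = 5 + 2 = 7

7


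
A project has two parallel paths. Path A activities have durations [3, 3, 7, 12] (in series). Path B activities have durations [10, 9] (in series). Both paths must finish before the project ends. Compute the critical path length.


Path A total = 3 + 3 + 7 + 12 = 25
Path B total = 10 + 9 = 19
Critical path = longest path = max(25, 19) = 25

25


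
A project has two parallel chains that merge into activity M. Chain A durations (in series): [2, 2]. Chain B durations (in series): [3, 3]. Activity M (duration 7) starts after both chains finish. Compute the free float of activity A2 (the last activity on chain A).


ES(A2) = sum of predecessors on chain A = 2
EF(A2) = ES + duration = 2 + 2 = 4
Successor of A2 is M. ES(M) = max(sum(A), sum(B)) = max(4, 6) = 6
Free float = ES(successor) - EF(current) = 6 - 4 = 2

2


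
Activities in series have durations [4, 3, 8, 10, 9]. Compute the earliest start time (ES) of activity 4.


Activity 4 starts after activities 1 through 3 complete.
Predecessor durations: [4, 3, 8]
ES = 4 + 3 + 8 = 15

15


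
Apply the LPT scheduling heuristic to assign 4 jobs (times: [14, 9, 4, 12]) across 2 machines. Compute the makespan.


Sort jobs in decreasing order (LPT): [14, 12, 9, 4]
Assign each job to the least loaded machine:
  Machine 1: jobs [14, 4], load = 18
  Machine 2: jobs [12, 9], load = 21
Makespan = max load = 21

21


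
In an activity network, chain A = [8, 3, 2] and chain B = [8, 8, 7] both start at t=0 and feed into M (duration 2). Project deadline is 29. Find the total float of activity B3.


Forward pass: ES(B3) = sum of predecessors on chain B = 16
EF = ES + duration = 16 + 7 = 23
Backward pass: LF(M) = deadline = 29; LS(M) = 29 - 2 = 27
LF(B3) = LS(M) - sum(successors on chain B) = 27 - 0 = 27
LS = LF - duration = 27 - 7 = 20
Total float = LS - ES = 20 - 16 = 4

4


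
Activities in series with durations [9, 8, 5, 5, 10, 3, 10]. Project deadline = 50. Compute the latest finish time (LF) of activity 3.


LF(activity 3) = deadline - sum of successor durations
Successors: activities 4 through 7 with durations [5, 10, 3, 10]
Sum of successor durations = 28
LF = 50 - 28 = 22

22


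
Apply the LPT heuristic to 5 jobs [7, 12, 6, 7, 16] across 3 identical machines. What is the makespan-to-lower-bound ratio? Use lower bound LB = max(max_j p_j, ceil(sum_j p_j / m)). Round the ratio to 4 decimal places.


LPT order: [16, 12, 7, 7, 6]
Machine loads after assignment: [16, 18, 14]
LPT makespan = 18
Lower bound = max(max_job, ceil(total/3)) = max(16, 16) = 16
Ratio = 18 / 16 = 1.125

1.125


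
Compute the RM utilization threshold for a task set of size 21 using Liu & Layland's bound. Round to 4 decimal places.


Compute 2^(1/21) = 1.0335577830
Subtract 1: 1.0335577830 - 1 = 0.0335577830
Multiply by n: 21 * 0.0335577830 = 0.7047134430
Round to 4 dp: 0.7047

0.7047
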